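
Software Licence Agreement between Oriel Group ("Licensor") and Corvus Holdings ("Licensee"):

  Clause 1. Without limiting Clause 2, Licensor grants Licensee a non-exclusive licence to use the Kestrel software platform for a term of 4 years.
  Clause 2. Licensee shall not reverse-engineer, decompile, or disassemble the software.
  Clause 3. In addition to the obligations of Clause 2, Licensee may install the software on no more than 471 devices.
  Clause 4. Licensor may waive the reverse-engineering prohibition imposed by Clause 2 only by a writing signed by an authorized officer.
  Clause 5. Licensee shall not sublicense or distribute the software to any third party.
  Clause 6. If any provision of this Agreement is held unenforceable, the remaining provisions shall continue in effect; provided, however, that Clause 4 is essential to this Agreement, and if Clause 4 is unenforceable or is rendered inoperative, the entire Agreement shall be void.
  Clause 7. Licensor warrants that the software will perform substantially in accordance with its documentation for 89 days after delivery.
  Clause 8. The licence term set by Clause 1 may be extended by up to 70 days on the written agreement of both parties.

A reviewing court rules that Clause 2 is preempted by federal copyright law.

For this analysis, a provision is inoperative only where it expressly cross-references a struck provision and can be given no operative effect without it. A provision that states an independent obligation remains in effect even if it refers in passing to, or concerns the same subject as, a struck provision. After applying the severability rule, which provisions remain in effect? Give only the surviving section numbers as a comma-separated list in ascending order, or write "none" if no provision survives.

none

Clause 2 is struck. Clause 4 merely fixes the waiver condition for Clause 2; with Clause 2 gone it has nothing to operate on and falls away. Clause 6 makes Clause 4 an essential term, and Clause 4 has been rendered inoperative by the cascade; under Clause 6, the entire Agreement is therefore void. No provision of the Agreement survives.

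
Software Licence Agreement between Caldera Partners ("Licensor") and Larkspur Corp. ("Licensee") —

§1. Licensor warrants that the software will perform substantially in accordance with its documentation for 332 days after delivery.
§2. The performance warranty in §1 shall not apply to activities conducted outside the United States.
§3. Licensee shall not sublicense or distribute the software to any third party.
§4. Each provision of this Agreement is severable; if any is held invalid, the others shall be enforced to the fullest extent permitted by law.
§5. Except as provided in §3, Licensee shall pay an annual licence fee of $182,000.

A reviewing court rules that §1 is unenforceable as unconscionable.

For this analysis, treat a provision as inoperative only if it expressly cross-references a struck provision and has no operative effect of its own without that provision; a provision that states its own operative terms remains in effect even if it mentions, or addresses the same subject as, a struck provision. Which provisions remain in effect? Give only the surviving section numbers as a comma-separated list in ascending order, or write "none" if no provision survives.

§1 is struck. §2 does nothing except set the carve-out from the performance warranty by reference to §1; with §1 gone it has no independent effect and is inoperative. Under the severability clause in §4, the remaining provisions continue in force. §3, §4, and §5 remain in effect.

3, 4, 5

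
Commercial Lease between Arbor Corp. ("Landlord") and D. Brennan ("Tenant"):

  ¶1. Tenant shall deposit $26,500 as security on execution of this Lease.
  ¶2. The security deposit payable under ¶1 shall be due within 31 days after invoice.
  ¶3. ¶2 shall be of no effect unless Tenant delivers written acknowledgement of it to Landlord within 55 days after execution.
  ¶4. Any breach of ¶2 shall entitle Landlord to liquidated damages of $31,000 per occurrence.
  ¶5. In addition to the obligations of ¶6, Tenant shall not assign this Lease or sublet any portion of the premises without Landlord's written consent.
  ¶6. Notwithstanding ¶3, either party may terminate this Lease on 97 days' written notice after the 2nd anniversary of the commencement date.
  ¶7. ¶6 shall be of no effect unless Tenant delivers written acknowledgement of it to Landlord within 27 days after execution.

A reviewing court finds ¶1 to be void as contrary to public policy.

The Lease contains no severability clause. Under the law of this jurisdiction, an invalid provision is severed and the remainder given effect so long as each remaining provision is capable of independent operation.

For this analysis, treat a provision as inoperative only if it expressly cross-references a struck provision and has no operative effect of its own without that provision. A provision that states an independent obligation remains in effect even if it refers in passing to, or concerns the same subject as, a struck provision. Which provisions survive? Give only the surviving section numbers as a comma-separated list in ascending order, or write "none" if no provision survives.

¶1 is struck. The whole of ¶2 is the payment deadline for the security deposit, defined by reference to ¶1, so ¶2 cannot stand once ¶1 is removed. The only function of ¶3 is the acknowledgement condition for ¶2, so it cannot stand once ¶2 is removed. ¶4 does nothing except set the liquidated-damages amount by reference to ¶2; with ¶2 gone it has no independent effect and is inoperative. Although ¶6 refers to ¶3, its operative terms do not depend on ¶3, so it remains in effect. With no severability clause, the stated default rule severs what cannot stand and enforces each remaining provision that can operate on its own. ¶5, ¶6, and ¶7 remain in effect.

5, 6, 7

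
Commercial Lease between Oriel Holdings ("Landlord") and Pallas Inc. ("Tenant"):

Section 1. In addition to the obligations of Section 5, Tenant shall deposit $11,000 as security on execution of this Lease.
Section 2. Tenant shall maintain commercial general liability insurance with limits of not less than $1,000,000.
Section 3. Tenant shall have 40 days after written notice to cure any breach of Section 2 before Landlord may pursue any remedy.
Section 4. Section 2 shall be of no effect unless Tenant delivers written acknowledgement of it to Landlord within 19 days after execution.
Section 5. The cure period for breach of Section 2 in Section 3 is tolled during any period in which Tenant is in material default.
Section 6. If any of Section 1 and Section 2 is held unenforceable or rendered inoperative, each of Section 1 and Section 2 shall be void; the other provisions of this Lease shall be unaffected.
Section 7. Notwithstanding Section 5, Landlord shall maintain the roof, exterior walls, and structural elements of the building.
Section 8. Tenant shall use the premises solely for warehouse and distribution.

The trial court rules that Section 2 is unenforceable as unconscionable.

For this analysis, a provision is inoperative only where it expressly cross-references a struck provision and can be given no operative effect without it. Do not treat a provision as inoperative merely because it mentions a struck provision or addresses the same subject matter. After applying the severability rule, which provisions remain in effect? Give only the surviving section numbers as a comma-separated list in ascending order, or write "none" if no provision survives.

Section 2 is struck. The only function of Section 3 is the cure period for breach of Section 2, so it cannot stand once Section 2 is removed. Section 4 merely fixes the acknowledgement condition for Section 2; with Section 2 gone it has nothing to operate on and falls away. Section 5 has no operative effect of its own apart from Section 3 and is therefore inoperative. Although Section 7 refers to Section 5, its operative terms do not depend on Section 5, so it remains in effect. Section 6 declares Section 1 and Section 2 mutually dependent; since one of them has fallen, all of them are of no effect. That brings down Section 1 as well. The remainder continues in force under Section 6. That leaves Section 6, Section 7, and Section 8 in effect.

6, 7, 8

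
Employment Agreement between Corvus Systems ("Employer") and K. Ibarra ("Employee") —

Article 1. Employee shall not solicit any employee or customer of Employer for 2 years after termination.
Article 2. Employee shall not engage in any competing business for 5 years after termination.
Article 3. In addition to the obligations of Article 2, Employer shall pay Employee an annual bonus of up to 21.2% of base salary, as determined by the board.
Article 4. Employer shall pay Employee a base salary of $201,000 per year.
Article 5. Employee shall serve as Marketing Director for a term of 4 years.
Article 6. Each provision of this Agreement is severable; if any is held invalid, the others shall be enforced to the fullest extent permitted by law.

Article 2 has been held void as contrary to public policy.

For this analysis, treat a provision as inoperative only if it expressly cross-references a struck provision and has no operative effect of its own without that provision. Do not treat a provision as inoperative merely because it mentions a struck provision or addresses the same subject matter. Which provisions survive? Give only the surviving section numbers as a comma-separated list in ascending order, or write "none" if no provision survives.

1, 3, 4, 5, 6

Article 2 is struck. Although Article 3 refers to Article 2, its operative terms do not depend on Article 2, so it remains in effect. No other provision's operative terms depend on Article 2. Under the severability clause in Article 6, the remaining provisions continue in force. Article 1, Article 3, Article 4, Article 5, and Article 6 remain in effect.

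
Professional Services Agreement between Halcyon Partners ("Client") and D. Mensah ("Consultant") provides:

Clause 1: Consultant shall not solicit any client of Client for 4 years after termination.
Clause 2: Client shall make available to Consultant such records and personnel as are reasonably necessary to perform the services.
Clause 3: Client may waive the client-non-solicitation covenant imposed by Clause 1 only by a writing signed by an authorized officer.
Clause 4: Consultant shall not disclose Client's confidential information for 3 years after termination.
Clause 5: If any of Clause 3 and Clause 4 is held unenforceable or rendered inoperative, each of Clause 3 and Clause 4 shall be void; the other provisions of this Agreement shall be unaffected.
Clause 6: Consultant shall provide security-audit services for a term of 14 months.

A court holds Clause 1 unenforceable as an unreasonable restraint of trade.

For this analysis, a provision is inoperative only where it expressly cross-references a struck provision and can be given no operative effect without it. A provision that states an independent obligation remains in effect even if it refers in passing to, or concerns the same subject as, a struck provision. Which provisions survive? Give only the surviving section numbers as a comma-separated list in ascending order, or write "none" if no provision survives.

Clause 1 is struck. Clause 3 has no operative effect of its own apart from Clause 1 and is therefore inoperative. Clause 5 declares Clause 3 and Clause 4 mutually dependent; since one of them has fallen, all of them are of no effect. That brings down Clause 4 as well. The remainder continues in force under Clause 5. That leaves Clause 2, Clause 5, and Clause 6 in effect.

2, 5, 6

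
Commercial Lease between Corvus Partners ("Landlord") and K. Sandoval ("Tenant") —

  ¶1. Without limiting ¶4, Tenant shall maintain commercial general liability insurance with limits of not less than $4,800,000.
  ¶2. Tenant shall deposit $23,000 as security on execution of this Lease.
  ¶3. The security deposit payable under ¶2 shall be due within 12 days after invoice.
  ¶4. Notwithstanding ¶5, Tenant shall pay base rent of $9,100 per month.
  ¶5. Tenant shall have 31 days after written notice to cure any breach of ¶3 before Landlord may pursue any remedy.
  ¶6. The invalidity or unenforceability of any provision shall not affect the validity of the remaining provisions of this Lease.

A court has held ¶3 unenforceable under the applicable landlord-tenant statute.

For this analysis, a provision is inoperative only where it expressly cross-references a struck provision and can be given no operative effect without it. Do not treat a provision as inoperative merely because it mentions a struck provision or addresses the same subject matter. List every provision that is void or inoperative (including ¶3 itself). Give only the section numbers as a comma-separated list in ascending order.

¶3 is struck. ¶5 has no operative effect of its own apart from ¶3 and is therefore inoperative. Although ¶4 refers to ¶5, its operative terms do not depend on ¶5, so it remains in effect. ¶6 is a severability clause and preserves every provision that can still be given independent effect. That leaves ¶1, ¶2, ¶4, and ¶6 in effect.

3, 5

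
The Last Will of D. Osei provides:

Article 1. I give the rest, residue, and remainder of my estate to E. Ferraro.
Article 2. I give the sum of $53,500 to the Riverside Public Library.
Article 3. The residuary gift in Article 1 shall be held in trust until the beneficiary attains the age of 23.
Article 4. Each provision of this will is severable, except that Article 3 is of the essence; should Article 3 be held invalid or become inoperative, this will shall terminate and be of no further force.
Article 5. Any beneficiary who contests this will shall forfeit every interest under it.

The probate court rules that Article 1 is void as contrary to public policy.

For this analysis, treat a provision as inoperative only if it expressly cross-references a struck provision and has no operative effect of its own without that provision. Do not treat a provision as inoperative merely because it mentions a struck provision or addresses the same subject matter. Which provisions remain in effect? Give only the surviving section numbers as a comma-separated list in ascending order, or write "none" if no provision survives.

Article 1 is struck. Article 3 merely fixes the trust for Article 1; with Article 1 gone it has nothing to operate on and falls away. Article 4 makes Article 3 an essential term, and Article 3 has been rendered inoperative by the cascade; under Article 4, the entire will is therefore void. No provision of the will survives.

none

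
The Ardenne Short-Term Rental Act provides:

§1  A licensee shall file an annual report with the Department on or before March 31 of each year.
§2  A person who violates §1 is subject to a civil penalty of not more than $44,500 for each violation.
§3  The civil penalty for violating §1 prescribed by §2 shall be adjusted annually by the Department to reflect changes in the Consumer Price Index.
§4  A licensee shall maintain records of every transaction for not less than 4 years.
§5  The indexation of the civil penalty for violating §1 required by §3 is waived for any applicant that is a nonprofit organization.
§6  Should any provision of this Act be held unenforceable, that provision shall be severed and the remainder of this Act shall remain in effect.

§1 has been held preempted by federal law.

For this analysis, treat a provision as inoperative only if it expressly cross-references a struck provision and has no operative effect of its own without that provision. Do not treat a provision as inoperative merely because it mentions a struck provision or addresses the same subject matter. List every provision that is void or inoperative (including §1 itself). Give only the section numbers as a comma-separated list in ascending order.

§1 is struck. The only function of §2 is the civil penalty for violating §1, so it cannot stand once §1 is removed. §3 operates only by reference to §2, so it falls with §2. §5 operates only by reference to §3, so it falls with §3. Under the severability clause in §6, the remaining provisions continue in force. That leaves §4 and §6 in effect.

1, 2, 3, 5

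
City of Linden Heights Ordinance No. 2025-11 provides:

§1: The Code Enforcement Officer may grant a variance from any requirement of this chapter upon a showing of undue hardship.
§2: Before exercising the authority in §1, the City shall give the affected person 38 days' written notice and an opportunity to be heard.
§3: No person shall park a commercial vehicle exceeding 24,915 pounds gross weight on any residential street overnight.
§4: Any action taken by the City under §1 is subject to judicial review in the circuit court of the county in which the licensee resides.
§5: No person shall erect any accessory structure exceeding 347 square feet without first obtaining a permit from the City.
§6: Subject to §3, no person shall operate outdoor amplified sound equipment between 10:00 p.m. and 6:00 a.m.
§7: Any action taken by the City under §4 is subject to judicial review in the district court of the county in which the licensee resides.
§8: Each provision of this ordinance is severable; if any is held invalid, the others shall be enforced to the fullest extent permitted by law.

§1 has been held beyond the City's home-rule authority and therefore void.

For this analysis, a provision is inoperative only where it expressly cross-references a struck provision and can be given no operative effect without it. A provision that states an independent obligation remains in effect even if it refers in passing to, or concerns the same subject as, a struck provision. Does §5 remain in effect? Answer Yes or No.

§1 is struck. §2 operates only by reference to §1, so it falls with §1. The only function of §4 is the judicial-review right for §1, so it cannot stand once §1 is removed. The only function of §7 is the judicial-review right for §4, so it cannot stand once §4 is removed. §8 is a severability clause and preserves every provision that can still be given independent effect. The provisions still in force are §3, §5, §6, and §8. §5 is among the surviving provisions, so the answer is yes.

Yes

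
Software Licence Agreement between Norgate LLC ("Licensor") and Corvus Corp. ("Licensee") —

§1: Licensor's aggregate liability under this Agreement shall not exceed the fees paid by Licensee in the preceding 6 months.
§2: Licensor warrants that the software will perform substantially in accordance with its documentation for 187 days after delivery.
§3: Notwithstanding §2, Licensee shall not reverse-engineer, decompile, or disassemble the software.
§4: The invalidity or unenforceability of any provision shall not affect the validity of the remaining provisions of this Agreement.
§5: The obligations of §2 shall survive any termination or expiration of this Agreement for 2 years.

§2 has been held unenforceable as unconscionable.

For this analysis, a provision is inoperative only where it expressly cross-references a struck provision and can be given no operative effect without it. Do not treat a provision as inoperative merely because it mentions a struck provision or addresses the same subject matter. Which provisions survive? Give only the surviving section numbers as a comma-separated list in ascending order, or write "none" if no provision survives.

§2 is struck. §5 operates only by reference to §2, so it falls with §2. Although §3 refers to §2, its operative terms do not depend on §2, so it remains in effect. §4 is a severability clause and preserves every provision that can still be given independent effect. The provisions still in force are §1, §3, and §4.

1, 3, 4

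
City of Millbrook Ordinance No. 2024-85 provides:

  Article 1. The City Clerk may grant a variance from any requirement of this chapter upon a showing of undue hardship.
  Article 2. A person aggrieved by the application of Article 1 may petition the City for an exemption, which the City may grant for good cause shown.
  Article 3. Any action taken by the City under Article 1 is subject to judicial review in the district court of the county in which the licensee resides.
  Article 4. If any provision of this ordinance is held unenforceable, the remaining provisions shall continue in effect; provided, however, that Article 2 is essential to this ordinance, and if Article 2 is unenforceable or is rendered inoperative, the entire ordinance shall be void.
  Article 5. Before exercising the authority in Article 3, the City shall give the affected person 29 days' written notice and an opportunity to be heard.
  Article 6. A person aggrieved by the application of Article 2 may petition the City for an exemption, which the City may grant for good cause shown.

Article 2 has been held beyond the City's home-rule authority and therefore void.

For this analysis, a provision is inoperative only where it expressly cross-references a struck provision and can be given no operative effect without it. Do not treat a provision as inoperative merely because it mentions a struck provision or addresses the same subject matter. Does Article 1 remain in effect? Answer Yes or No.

Article 2 is struck. Article 6 merely fixes the exemption procedure for Article 2; with Article 2 gone it has nothing to operate on and falls away. Article 4 makes Article 2 an essential term, and Article 2 is the provision held invalid; under Article 4, the entire ordinance is therefore void. No provision of the ordinance survives. Article 1 is among the inoperative provisions, so the answer is no.

No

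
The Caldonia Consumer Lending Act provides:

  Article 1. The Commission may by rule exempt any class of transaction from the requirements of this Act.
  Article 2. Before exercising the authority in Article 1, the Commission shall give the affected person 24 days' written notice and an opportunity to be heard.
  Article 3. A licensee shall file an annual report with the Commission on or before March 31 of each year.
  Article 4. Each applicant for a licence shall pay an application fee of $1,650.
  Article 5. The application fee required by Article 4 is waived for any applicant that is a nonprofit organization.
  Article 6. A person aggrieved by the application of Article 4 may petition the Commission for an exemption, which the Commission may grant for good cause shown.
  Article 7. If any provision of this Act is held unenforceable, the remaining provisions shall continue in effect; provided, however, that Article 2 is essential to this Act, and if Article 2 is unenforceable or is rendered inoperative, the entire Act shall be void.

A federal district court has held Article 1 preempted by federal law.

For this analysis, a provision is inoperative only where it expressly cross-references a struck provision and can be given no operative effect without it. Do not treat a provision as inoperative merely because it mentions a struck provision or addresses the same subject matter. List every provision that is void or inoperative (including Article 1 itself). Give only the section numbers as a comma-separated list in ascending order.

1, 2, 3, 4, 5, 6, 7

Article 1 is struck. Article 2 operates only by reference to Article 1, so it falls with Article 1. Article 7 makes Article 2 an essential term, and Article 2 has been rendered inoperative by the cascade; under Article 7, the entire Act is therefore void. No provision of the Act survives.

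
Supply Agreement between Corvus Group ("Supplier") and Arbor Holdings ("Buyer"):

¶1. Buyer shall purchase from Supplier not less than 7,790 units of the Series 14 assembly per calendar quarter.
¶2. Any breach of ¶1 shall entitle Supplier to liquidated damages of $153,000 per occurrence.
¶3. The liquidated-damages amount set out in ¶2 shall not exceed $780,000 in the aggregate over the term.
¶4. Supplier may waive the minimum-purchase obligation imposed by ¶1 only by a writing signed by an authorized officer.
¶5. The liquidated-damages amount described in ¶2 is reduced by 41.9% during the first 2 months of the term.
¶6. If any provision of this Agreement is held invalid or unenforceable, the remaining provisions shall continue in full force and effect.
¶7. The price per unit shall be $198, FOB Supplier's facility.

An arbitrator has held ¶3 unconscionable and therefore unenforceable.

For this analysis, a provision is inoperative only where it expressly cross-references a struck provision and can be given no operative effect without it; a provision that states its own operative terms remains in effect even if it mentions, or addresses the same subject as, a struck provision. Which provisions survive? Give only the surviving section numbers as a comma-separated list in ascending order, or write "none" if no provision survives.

¶3 is struck. No other provision's operative terms depend on ¶3. Under the severability clause in ¶6, the remaining provisions continue in force. That leaves ¶1, ¶2, ¶4, ¶5, ¶6, and ¶7 in effect.

1, 2, 4, 5, 6, 7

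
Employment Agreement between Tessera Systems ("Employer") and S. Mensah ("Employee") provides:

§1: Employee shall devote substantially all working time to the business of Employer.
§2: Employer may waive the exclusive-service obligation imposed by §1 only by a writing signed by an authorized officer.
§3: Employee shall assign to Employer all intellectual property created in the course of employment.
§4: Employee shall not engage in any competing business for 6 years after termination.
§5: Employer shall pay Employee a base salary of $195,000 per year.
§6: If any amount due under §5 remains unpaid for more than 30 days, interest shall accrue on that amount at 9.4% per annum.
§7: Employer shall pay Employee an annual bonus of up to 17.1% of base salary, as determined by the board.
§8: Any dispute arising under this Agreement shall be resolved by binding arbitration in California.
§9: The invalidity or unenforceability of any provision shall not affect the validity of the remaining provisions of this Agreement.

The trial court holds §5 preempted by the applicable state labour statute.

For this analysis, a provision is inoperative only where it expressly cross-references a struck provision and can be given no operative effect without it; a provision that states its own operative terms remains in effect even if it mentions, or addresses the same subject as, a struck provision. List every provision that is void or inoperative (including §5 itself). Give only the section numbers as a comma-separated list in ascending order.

5, 6

§5 is struck. §6 operates only by reference to §5, so it falls with §5. §9 is a severability clause and preserves every provision that can still be given independent effect. That leaves §1, §2, §3, §4, §7, §8, and §9 in effect.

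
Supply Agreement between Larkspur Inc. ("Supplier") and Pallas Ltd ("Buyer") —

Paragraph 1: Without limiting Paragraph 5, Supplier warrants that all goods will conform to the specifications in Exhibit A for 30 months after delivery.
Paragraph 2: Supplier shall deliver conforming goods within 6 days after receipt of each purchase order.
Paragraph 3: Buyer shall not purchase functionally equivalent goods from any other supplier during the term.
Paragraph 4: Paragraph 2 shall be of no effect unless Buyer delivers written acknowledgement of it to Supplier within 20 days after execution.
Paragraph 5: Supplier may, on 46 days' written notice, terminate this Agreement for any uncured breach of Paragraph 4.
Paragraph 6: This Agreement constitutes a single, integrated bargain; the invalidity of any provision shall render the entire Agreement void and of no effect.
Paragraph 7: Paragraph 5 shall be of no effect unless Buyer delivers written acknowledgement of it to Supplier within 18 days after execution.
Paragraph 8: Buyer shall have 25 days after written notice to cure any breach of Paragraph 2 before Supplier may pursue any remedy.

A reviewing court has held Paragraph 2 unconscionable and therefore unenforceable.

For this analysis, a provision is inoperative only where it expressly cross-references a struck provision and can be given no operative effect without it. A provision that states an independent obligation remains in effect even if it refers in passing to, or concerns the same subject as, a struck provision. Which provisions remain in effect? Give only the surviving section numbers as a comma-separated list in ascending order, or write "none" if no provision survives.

Paragraph 2 is struck. Paragraph 4 has no operative effect of its own apart from Paragraph 2 and is therefore inoperative. The only function of Paragraph 8 is the cure period for breach of Paragraph 2, so it cannot stand once Paragraph 2 is removed. Paragraph 5 has no operative effect of its own apart from Paragraph 4 and is therefore inoperative. The only function of Paragraph 7 is the acknowledgement condition for Paragraph 5, so it cannot stand once Paragraph 5 is removed. Paragraph 6 provides that the Agreement is not severable, so the invalidity of any one provision voids the entire Agreement. No provision of the Agreement survives.

none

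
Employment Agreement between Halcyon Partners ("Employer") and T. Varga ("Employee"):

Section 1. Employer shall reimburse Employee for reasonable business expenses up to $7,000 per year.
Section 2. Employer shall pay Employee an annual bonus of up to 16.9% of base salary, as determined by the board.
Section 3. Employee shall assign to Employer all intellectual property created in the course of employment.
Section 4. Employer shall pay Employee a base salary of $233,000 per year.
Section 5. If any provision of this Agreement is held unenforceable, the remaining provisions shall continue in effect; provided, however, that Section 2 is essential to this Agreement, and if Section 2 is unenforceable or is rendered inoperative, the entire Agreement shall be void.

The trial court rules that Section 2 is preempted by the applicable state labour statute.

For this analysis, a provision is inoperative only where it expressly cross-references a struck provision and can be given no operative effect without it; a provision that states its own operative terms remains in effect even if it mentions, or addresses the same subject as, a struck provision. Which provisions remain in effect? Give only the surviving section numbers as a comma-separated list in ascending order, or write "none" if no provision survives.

none

Section 2 is struck. Nothing else in the Agreement is defined by reference to Section 2. Section 5 makes Section 2 an essential term, and Section 2 is the provision held invalid; under Section 5, the entire Agreement is therefore void. No provision of the Agreement survives.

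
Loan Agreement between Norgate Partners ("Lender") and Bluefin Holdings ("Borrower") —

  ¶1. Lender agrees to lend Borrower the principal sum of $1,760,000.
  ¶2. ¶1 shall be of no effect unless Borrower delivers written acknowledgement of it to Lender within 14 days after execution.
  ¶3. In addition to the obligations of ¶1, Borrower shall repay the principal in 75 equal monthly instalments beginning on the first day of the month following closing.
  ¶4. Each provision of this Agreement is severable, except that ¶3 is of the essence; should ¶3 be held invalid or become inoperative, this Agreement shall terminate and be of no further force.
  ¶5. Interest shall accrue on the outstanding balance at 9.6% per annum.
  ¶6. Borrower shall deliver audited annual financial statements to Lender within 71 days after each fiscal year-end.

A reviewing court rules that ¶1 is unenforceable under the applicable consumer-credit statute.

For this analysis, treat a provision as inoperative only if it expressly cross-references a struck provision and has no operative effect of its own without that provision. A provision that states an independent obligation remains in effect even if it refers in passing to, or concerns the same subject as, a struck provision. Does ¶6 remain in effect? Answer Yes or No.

¶1 is struck. The only function of ¶2 is the acknowledgement condition for ¶1, so it cannot stand once ¶1 is removed. Although ¶3 refers to ¶1, its operative terms do not depend on ¶1, so it remains in effect. ¶4 makes ¶3 an essential term, but ¶3 is unaffected, so the severability proviso in ¶4 preserves the remaining provisions. That leaves ¶3, ¶4, ¶5, and ¶6 in effect. ¶6 is among the surviving provisions, so the answer is yes.

Yes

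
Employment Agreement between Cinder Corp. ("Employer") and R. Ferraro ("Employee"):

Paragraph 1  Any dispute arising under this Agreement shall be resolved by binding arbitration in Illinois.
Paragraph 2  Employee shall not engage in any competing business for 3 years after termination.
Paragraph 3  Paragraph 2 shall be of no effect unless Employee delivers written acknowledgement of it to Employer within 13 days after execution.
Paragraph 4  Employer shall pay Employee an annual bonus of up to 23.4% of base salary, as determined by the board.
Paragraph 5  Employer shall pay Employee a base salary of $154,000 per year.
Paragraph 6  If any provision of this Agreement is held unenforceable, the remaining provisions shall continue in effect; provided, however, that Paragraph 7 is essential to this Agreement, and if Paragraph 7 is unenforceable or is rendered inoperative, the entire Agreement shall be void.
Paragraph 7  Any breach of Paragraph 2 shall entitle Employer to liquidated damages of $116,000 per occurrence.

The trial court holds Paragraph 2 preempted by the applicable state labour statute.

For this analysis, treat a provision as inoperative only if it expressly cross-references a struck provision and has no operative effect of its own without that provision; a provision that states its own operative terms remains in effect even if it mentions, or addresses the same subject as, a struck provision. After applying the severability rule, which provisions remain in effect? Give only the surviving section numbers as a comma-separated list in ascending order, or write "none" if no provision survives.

none

Paragraph 2 is struck. Paragraph 3 has no operative effect of its own apart from Paragraph 2 and is therefore inoperative. Paragraph 7 operates only by reference to Paragraph 2, so it falls with Paragraph 2. Paragraph 6 makes Paragraph 7 an essential term, and Paragraph 7 has been rendered inoperative by the cascade; under Paragraph 6, the entire Agreement is therefore void. No provision of the Agreement survives.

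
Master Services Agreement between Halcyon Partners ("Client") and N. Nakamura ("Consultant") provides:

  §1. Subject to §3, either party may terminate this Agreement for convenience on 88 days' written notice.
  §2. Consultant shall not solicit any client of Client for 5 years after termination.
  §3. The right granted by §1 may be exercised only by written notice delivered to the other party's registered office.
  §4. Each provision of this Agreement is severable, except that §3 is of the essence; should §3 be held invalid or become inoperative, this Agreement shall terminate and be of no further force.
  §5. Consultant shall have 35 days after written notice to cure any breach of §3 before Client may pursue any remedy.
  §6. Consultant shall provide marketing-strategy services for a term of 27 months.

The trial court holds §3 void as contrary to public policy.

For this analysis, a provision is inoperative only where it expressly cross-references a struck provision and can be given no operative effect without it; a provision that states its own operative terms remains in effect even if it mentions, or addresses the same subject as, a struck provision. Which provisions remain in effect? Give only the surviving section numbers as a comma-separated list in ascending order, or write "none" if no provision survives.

none

§3 is struck. The only function of §5 is the cure period for breach of §3, so it cannot stand once §3 is removed. §4 makes §3 an essential term, and §3 is the provision held invalid; under §4, the entire Agreement is therefore void. No provision of the Agreement survives.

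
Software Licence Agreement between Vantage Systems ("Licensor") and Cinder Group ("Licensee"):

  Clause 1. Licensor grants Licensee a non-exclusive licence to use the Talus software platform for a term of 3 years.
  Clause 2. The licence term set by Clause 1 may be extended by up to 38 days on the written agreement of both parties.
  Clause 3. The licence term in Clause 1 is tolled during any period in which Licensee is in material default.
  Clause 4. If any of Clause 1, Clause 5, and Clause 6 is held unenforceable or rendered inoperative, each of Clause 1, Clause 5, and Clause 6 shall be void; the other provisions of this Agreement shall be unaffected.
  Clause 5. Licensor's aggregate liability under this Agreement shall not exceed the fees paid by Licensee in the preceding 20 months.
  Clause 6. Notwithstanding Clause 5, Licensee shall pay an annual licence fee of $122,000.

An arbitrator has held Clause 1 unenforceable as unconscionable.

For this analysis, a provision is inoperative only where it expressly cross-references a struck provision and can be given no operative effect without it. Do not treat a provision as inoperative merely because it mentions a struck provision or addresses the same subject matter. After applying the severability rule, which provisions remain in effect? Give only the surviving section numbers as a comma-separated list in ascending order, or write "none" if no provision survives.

4

Clause 1 is struck. Clause 2 does nothing except set the extension of the licence term by reference to Clause 1; with Clause 1 gone it has no independent effect and is inoperative. Clause 3 operates only by reference to Clause 1, so it falls with Clause 1. Clause 4 declares Clause 1, Clause 5, and Clause 6 mutually dependent; since one of them has fallen, all of them are of no effect. That brings down Clause 5 and Clause 6 as well. The remainder continues in force under Clause 4. Only Clause 4 remains in effect.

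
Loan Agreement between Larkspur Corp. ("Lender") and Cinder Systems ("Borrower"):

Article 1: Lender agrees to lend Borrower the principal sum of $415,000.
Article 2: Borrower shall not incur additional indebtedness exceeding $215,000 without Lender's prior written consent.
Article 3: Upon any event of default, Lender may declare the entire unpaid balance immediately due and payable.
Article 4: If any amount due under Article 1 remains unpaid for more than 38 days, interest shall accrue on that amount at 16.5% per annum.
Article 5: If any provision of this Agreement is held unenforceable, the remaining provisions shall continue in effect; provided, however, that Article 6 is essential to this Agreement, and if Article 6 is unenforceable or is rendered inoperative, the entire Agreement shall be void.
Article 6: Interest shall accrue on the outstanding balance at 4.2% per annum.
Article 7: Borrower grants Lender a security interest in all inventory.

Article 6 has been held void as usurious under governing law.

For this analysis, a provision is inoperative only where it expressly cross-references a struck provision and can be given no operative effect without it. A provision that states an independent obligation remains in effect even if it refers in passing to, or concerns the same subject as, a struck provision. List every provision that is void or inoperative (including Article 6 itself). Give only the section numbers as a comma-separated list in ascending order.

Article 6 is struck. Nothing else in the Agreement is defined by reference to Article 6. Article 5 makes Article 6 an essential term, and Article 6 is the provision held invalid; under Article 5, the entire Agreement is therefore void. No provision of the Agreement survives.

1, 2, 3, 4, 5, 6, 7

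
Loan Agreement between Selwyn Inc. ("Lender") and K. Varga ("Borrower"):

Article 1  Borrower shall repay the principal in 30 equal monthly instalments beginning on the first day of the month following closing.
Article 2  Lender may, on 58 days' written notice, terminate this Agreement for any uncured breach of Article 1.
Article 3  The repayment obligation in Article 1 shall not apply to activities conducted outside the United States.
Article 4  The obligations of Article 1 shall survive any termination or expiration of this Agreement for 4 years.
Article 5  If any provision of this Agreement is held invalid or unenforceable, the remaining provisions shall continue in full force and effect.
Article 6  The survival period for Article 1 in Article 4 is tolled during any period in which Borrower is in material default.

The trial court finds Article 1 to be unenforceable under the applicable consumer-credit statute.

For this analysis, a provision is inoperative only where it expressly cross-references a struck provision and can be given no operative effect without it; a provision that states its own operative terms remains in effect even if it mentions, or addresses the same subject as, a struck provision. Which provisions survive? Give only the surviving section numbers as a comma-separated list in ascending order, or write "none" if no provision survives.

Article 1 is struck. Article 2 has no operative effect of its own apart from Article 1 and is therefore inoperative. Article 3 operates only by reference to Article 1, so it falls with Article 1. The only function of Article 4 is the survival period for Article 1, so it cannot stand once Article 1 is removed. Article 6 has no operative effect of its own apart from Article 4 and is therefore inoperative. Under the severability clause in Article 5, the remaining provisions continue in force. Only Article 5 remains in effect.

5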